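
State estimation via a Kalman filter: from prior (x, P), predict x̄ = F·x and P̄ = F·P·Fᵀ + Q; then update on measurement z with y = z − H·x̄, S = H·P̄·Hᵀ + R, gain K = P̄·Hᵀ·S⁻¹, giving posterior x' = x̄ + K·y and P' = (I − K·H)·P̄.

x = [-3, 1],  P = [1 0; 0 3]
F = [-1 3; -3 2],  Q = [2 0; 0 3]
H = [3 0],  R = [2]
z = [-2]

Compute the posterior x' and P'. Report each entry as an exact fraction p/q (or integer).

x̄ = F·x = [6, 11]
P̄ = F·P·Fᵀ + Q = [30 21; 21 24]
y = z − H·x̄ = [-20]
S = H·P̄·Hᵀ + R = [272]
K = P̄·Hᵀ·S⁻¹ = [45/136; 63/272]
x' = x̄ + K·y = [-21/34, 433/68]
P' = (I − K·H)·P̄ = [15/68 21/136; 21/136 2559/272]

x' = [-21/34, 433/68]
P' = [15/68 21/136; 21/136 2559/272]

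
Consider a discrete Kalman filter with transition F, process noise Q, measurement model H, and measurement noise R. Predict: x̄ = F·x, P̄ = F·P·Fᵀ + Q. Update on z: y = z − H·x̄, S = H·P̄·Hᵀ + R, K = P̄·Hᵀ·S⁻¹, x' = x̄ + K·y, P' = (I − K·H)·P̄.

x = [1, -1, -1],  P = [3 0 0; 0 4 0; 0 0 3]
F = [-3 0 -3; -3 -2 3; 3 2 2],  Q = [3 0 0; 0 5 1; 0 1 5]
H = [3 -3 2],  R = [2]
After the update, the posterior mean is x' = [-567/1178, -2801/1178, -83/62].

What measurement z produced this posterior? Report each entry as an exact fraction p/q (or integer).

z = [3]

x̄ = F·x = [0, -4, -1]
P̄ = F·P·Fᵀ + Q = [57 0 -45; 0 75 -24; -45 -24 60]
S = H·P̄·Hᵀ + R = [1178]
K = P̄·Hᵀ·S⁻¹ = [81/1178; -273/1178; 3/62]
x' − x̄ = [-567/1178, 1911/1178, -21/62] = K·y
y = (KᵀK)⁻¹·Kᵀ·(x' − x̄) = [-7]
z = y + H·x̄ = [-7] + [10] = [3]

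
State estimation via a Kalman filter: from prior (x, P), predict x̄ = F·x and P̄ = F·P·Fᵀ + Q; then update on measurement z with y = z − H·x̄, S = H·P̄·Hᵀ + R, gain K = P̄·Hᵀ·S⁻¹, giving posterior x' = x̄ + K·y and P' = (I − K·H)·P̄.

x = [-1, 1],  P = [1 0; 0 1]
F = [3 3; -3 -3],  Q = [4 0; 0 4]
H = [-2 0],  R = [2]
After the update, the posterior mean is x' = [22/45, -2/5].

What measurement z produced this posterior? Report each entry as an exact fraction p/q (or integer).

x̄ = F·x = [0, 0]
P̄ = F·P·Fᵀ + Q = [22 -18; -18 22]
S = H·P̄·Hᵀ + R = [90]
K = P̄·Hᵀ·S⁻¹ = [-22/45; 2/5]
x' − x̄ = [22/45, -2/5] = K·y
y = (KᵀK)⁻¹·Kᵀ·(x' − x̄) = [-1]
z = y + H·x̄ = [-1] + [0] = [-1]

z = [-1]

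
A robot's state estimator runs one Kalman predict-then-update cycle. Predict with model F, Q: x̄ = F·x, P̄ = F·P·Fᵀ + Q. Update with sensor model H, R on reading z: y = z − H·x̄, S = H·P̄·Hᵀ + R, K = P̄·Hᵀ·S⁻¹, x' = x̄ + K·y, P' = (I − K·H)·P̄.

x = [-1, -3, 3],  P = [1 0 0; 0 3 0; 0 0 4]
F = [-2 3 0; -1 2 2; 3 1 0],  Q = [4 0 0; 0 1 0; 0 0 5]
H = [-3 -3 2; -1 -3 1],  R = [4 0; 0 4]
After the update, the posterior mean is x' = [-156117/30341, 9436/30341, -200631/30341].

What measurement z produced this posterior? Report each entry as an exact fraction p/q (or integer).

x̄ = F·x = [-7, 1, -6]
P̄ = F·P·Fᵀ + Q = [35 20 3; 20 30 3; 3 3 17]
S = H·P̄·Hᵀ + R = [945 607; 607 422]
K = P̄·Hᵀ·S⁻¹ = [-11254/30341 9573/30341; 4181/30341 -13707/30341; 3717/30341 -4987/30341]
x' − x̄ = [56270/30341, -20905/30341, -18585/30341] = K·y
y = (KᵀK)⁻¹·Kᵀ·(x' − x̄) = [-5, 0]
z = y + H·x̄ = [-5, 0] + [6, -2] = [1, -2]

z = [1, -2]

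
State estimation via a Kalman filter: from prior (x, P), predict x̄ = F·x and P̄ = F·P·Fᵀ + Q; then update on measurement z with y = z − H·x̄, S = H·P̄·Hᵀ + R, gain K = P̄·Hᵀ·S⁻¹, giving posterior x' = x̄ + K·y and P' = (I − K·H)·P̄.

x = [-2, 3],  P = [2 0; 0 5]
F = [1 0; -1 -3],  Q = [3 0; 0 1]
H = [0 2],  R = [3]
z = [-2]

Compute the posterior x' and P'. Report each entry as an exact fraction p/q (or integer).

x' = [-146/65, -71/65]
P' = [959/195 -2/65; -2/65 48/65]

x̄ = F·x = [-2, -7]
P̄ = F·P·Fᵀ + Q = [5 -2; -2 48]
y = z − H·x̄ = [12]
S = H·P̄·Hᵀ + R = [195]
K = P̄·Hᵀ·S⁻¹ = [-4/195; 32/65]
x' = x̄ + K·y = [-146/65, -71/65]
P' = (I − K·H)·P̄ = [959/195 -2/65; -2/65 48/65]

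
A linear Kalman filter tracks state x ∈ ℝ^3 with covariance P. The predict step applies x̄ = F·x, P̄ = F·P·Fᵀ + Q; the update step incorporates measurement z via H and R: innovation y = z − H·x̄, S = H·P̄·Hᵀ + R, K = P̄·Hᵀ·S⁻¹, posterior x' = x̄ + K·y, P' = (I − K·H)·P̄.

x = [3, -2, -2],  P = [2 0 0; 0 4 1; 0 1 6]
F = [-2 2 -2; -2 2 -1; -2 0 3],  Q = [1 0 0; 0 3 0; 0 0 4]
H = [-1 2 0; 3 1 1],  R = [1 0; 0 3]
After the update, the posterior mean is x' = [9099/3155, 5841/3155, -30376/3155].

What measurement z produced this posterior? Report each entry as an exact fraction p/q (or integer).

x̄ = F·x = [-6, -8, -12]
P̄ = F·P·Fᵀ + Q = [41 30 -22; 30 29 -4; -22 -4 66]
S = H·P̄·Hᵀ + R = [38 99; 99 507]
K = P̄·Hᵀ·S⁻¹ = [-1112/3155 3097/9465; 937/3155 1598/9465; 2498/3155 -1538/9465]
x' − x̄ = [28029/3155, 31081/3155, 7484/3155] = K·y
y = (KᵀK)⁻¹·Kᵀ·(x' − x̄) = [11, 39]
z = y + H·x̄ = [11, 39] + [-10, -38] = [1, 1]

z = [1, 1]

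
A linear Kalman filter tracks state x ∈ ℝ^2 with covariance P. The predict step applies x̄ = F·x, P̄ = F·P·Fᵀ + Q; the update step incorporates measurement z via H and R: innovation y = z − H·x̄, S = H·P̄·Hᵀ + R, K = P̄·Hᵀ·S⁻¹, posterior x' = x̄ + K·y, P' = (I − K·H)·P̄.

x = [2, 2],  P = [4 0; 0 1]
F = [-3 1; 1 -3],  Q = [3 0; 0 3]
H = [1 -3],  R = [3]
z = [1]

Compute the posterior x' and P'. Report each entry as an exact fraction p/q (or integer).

x' = [-1703/277, -667/277]
P' = [3855/277 1200/277; 1200/277 463/277]

x̄ = F·x = [-4, -4]
P̄ = F·P·Fᵀ + Q = [40 -15; -15 16]
y = z − H·x̄ = [-7]
S = H·P̄·Hᵀ + R = [277]
K = P̄·Hᵀ·S⁻¹ = [85/277; -63/277]
x' = x̄ + K·y = [-1703/277, -667/277]
P' = (I − K·H)·P̄ = [3855/277 1200/277; 1200/277 463/277]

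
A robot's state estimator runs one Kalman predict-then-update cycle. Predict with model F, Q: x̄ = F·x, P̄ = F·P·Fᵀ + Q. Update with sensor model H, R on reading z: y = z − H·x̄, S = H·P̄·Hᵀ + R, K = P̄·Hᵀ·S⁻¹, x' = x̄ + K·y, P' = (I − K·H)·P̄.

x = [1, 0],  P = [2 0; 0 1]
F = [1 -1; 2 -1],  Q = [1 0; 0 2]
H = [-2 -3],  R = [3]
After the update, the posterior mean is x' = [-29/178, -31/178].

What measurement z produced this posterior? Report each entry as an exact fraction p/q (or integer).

x̄ = F·x = [1, 2]
P̄ = F·P·Fᵀ + Q = [4 5; 5 11]
S = H·P̄·Hᵀ + R = [178]
K = P̄·Hᵀ·S⁻¹ = [-23/178; -43/178]
x' − x̄ = [-207/178, -387/178] = K·y
y = (KᵀK)⁻¹·Kᵀ·(x' − x̄) = [9]
z = y + H·x̄ = [9] + [-8] = [1]

z = [1]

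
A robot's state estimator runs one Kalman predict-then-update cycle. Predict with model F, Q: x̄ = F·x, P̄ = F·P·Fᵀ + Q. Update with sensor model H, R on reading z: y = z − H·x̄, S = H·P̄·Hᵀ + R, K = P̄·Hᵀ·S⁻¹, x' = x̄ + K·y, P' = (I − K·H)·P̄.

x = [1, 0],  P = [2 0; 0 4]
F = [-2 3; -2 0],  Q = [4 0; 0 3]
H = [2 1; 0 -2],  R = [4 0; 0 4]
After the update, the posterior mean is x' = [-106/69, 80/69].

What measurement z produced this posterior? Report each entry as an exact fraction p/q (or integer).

z = [-2, -3]

x̄ = F·x = [-2, -2]
P̄ = F·P·Fᵀ + Q = [48 8; 8 11]
S = H·P̄·Hᵀ + R = [239 -54; -54 48]
K = P̄·Hᵀ·S⁻¹ = [344/713 448/2139; 9/713 -950/2139]
x' − x̄ = [32/69, 218/69] = K·y
y = (KᵀK)⁻¹·Kᵀ·(x' − x̄) = [4, -7]
z = y + H·x̄ = [4, -7] + [-6, 4] = [-2, -3]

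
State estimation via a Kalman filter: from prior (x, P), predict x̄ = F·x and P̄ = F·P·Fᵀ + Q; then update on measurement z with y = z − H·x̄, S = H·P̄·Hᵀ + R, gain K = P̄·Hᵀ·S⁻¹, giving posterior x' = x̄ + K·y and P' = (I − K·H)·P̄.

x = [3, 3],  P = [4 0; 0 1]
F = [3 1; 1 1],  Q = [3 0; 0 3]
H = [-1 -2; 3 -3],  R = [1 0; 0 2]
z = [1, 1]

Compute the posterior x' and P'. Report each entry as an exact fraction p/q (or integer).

x' = [-660/12679, -4453/12679]
P' = [2647/12679 781/12679; 781/12679 1677/12679]

x̄ = F·x = [12, 6]
P̄ = F·P·Fᵀ + Q = [40 13; 13 8]
y = z − H·x̄ = [25, -17]
S = H·P̄·Hᵀ + R = [125 -111; -111 200]
K = P̄·Hᵀ·S⁻¹ = [-4209/12679 2799/12679; -4135/12679 -1344/12679]
x' = x̄ + K·y = [-660/12679, -4453/12679]
P' = (I − K·H)·P̄ = [2647/12679 781/12679; 781/12679 1677/12679]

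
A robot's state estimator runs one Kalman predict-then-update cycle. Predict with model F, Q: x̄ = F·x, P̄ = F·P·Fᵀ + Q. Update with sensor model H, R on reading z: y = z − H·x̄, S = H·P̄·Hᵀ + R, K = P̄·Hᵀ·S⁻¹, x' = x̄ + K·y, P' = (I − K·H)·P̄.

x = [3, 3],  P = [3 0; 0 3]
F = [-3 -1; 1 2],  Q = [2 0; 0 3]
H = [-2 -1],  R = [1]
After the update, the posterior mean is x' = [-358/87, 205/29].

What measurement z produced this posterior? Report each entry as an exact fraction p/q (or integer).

z = [1]

x̄ = F·x = [-12, 9]
P̄ = F·P·Fᵀ + Q = [32 -15; -15 18]
S = H·P̄·Hᵀ + R = [87]
K = P̄·Hᵀ·S⁻¹ = [-49/87; 4/29]
x' − x̄ = [686/87, -56/29] = K·y
y = (KᵀK)⁻¹·Kᵀ·(x' − x̄) = [-14]
z = y + H·x̄ = [-14] + [15] = [1]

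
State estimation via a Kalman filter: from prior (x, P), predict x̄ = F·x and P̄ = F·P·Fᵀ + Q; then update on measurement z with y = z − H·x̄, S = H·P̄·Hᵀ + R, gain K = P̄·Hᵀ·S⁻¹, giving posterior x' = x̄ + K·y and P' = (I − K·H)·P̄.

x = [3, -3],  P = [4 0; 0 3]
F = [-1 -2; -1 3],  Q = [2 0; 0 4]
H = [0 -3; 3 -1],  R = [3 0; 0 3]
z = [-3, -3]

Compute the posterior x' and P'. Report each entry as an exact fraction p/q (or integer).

x' = [-9285/12317, 10473/12317]
P' = [4394/12317 1260/12317; 1260/12317 4011/12317]

x̄ = F·x = [3, -12]
P̄ = F·P·Fᵀ + Q = [18 -14; -14 35]
y = z − H·x̄ = [-39, -24]
S = H·P̄·Hᵀ + R = [318 231; 231 284]
K = P̄·Hᵀ·S⁻¹ = [-1260/12317 3974/12317; -4011/12317 -77/12317]
x' = x̄ + K·y = [-9285/12317, 10473/12317]
P' = (I − K·H)·P̄ = [4394/12317 1260/12317; 1260/12317 4011/12317]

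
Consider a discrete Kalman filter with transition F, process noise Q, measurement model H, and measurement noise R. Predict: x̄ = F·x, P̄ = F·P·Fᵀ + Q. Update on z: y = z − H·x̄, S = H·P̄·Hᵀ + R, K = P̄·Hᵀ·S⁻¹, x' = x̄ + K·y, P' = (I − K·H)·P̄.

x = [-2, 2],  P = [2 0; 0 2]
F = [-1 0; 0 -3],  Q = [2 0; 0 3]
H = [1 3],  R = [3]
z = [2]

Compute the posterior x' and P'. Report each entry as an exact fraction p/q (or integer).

x̄ = F·x = [2, -6]
P̄ = F·P·Fᵀ + Q = [4 0; 0 21]
y = z − H·x̄ = [18]
S = H·P̄·Hᵀ + R = [196]
K = P̄·Hᵀ·S⁻¹ = [1/49; 9/28]
x' = x̄ + K·y = [116/49, -3/14]
P' = (I − K·H)·P̄ = [192/49 -9/7; -9/7 3/4]

x' = [116/49, -3/14]
P' = [192/49 -9/7; -9/7 3/4]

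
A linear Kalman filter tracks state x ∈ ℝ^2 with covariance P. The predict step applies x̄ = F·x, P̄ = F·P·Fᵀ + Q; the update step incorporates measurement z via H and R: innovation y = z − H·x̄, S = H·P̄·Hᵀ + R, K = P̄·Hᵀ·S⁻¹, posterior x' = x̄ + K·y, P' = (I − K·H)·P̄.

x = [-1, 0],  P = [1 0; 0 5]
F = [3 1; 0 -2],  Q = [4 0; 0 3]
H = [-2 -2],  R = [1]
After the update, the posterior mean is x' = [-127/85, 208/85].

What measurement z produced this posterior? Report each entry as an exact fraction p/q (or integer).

x̄ = F·x = [-3, 0]
P̄ = F·P·Fᵀ + Q = [18 -10; -10 23]
S = H·P̄·Hᵀ + R = [85]
K = P̄·Hᵀ·S⁻¹ = [-16/85; -26/85]
x' − x̄ = [128/85, 208/85] = K·y
y = (KᵀK)⁻¹·Kᵀ·(x' − x̄) = [-8]
z = y + H·x̄ = [-8] + [6] = [-2]

z = [-2]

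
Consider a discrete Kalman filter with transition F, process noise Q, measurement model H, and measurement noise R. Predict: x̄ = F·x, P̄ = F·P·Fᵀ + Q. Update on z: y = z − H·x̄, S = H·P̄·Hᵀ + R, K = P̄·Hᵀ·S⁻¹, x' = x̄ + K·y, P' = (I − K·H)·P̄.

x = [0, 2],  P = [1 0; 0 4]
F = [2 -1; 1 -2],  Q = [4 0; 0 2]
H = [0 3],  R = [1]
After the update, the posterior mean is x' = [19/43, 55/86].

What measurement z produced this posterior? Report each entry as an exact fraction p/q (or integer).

x̄ = F·x = [-2, -4]
P̄ = F·P·Fᵀ + Q = [12 10; 10 19]
S = H·P̄·Hᵀ + R = [172]
K = P̄·Hᵀ·S⁻¹ = [15/86; 57/172]
x' − x̄ = [105/43, 399/86] = K·y
y = (KᵀK)⁻¹·Kᵀ·(x' − x̄) = [14]
z = y + H·x̄ = [14] + [-12] = [2]

z = [2]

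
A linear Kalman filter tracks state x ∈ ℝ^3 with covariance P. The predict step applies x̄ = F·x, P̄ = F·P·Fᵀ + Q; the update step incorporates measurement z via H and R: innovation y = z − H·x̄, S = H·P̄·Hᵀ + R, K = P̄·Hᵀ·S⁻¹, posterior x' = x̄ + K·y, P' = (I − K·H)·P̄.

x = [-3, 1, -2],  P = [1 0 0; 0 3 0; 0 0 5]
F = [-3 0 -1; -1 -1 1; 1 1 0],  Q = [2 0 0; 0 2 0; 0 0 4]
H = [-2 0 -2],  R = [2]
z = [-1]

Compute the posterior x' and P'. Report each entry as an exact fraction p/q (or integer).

x̄ = F·x = [11, 0, -2]
P̄ = F·P·Fᵀ + Q = [16 -2 -3; -2 11 -4; -3 -4 8]
y = z − H·x̄ = [17]
S = H·P̄·Hᵀ + R = [74]
K = P̄·Hᵀ·S⁻¹ = [-13/37; 6/37; -5/37]
x' = x̄ + K·y = [186/37, 102/37, -159/37]
P' = (I − K·H)·P̄ = [254/37 82/37 -241/37; 82/37 335/37 -88/37; -241/37 -88/37 246/37]

x' = [186/37, 102/37, -159/37]
P' = [254/37 82/37 -241/37; 82/37 335/37 -88/37; -241/37 -88/37 246/37]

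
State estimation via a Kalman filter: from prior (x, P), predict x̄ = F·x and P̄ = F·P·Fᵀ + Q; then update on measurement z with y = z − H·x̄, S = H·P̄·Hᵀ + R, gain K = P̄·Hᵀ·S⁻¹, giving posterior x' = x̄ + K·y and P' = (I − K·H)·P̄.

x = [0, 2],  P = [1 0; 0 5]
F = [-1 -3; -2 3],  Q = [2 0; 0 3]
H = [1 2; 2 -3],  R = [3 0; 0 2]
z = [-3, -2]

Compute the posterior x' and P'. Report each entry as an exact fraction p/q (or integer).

x' = [-12301/7081, -3466/7081]
P' = [22933/35405 1760/7081; 1760/7081 1874/7081]

x̄ = F·x = [-6, 6]
P̄ = F·P·Fᵀ + Q = [48 -43; -43 52]
y = z − H·x̄ = [-9, 28]
S = H·P̄·Hᵀ + R = [87 -259; -259 1178]
K = P̄·Hᵀ·S⁻¹ = [13511/35405 9733/35405; 1836/7081 -1051/7081]
x' = x̄ + K·y = [-12301/7081, -3466/7081]
P' = (I − K·H)·P̄ = [22933/35405 1760/7081; 1760/7081 1874/7081]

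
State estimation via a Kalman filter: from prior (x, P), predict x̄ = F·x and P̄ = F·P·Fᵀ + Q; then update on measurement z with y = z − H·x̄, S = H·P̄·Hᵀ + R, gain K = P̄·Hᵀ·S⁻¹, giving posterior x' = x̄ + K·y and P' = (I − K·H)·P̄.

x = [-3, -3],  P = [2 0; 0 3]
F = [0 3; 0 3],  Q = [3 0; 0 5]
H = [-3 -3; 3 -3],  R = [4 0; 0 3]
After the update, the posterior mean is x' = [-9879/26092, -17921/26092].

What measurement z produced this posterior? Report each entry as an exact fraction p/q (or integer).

x̄ = F·x = [-9, -9]
P̄ = F·P·Fᵀ + Q = [30 27; 27 32]
S = H·P̄·Hᵀ + R = [1048 18; 18 75]
K = P̄·Hᵀ·S⁻¹ = [-4329/26092 2085/13046; -4335/26092 -2089/13046]
x' − x̄ = [224949/26092, 216907/26092] = K·y
y = (KᵀK)⁻¹·Kᵀ·(x' − x̄) = [-51, 1]
z = y + H·x̄ = [-51, 1] + [54, 0] = [3, 1]

z = [3, 1]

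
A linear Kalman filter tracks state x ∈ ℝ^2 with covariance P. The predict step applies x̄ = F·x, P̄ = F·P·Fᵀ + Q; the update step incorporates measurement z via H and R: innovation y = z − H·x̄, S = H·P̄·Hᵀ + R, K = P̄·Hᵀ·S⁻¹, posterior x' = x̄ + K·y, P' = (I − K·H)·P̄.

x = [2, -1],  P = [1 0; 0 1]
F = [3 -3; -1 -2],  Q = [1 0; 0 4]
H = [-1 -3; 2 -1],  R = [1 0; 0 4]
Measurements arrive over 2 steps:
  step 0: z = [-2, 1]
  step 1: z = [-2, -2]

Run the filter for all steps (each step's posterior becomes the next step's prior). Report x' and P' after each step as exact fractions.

step 0: x' = [9232/8487, 871/2829], P' = [6070/8487 -536/2829; -536/2829 148/943]
step 1: x' = [-4115877/12703564, 4672505/6351782], P' = [8970623/12703564 -1189519/6351782; -1189519/6351782 493107/3175891]

step 0: x̄ = F·x = [9, 0]
step 0: P̄ = F·P·Fᵀ + Q = [19 3; 3 9]
step 0: y = z − H·x̄ = [7, -17]
step 0: S = H·P̄·Hᵀ + R = [119 -26; -26 77]
step 0: K = P̄·Hᵀ·S⁻¹ = [-1246/8487 3437/8487; -796/2829 -379/2829]
step 0: x' = x̄ + K·y = [9232/8487, 871/2829]
step 0: P' = (I − K·H)·P̄ = [6070/8487 -536/2829; -536/2829 148/943]
step 1: x̄ = F·x = [6619/2829, -14458/8487]
step 1: P̄ = F·P·Fᵀ + Q = [11561/943 -1798/2829; -1798/2829 38914/8487]
step 1: y = z − H·x̄ = [-4499/943, -71146/8487]
step 1: S = H·P̄·Hᵀ + R = [47822/943 -7154/943; -7154/943 510634/8487]
step 1: K = P̄·Hᵀ·S⁻¹ = [-1833509/12703564 5080071/12703564; -1769123/6351782 -841313/6351782]
step 1: x' = x̄ + K·y = [-4115877/12703564, 4672505/6351782]
step 1: P' = (I − K·H)·P̄ = [8970623/12703564 -1189519/6351782; -1189519/6351782 493107/3175891]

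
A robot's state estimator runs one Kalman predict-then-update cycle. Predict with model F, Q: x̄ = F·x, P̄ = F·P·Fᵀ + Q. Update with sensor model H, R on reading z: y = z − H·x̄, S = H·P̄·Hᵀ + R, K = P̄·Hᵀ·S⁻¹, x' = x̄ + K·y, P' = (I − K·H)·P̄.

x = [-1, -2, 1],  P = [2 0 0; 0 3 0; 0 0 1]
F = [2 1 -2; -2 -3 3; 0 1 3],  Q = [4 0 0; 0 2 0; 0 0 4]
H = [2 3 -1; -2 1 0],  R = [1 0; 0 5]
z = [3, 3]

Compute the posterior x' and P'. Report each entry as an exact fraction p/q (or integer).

x̄ = F·x = [-6, 11, 1]
P̄ = F·P·Fᵀ + Q = [19 -23 -3; -23 46 0; -3 0 16]
y = z − H·x̄ = [-17, -20]
S = H·P̄·Hᵀ + R = [243 148; 148 219]
K = P̄·Hᵀ·S⁻¹ = [16/173 -59/173; 6532/31313 8740/31313; -5706/31313 4714/31313]
x' = x̄ + K·y = [-130/173, 58599/31313, 34035/31313]
P' = (I − K·H)·P̄ = [136/173 -23/173 187/173; -23/173 35374/31313 91264/31313; 187/173 91264/31313 347192/31313]

x' = [-130/173, 58599/31313, 34035/31313]
P' = [136/173 -23/173 187/173; -23/173 35374/31313 91264/31313; 187/173 91264/31313 347192/31313]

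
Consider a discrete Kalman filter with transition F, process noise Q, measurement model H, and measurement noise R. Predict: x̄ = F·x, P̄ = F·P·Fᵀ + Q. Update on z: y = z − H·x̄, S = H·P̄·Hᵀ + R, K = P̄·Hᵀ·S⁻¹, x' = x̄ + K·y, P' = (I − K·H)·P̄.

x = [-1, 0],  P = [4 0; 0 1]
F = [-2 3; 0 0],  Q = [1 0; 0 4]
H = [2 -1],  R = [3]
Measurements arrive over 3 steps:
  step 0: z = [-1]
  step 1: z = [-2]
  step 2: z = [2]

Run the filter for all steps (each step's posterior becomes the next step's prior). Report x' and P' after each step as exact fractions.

step 0: x' = [-38/111, 20/111], P' = [182/111 208/111; 208/111 428/111]
step 1: x' = [-412/503, 104/503], P' = [15365/9557 17560/9557; 17560/9557 36452/9557]
step 2: x' = [301516/273453, 32072/273453], P' = [1318555/820359 1506920/820359; 1506920/820359 3128524/820359]

step 0: x̄ = F·x = [2, 0]
step 0: P̄ = F·P·Fᵀ + Q = [26 0; 0 4]
step 0: y = z − H·x̄ = [-5]
step 0: S = H·P̄·Hᵀ + R = [111]
step 0: K = P̄·Hᵀ·S⁻¹ = [52/111; -4/111]
step 0: x' = x̄ + K·y = [-38/111, 20/111]
step 0: P' = (I − K·H)·P̄ = [182/111 208/111; 208/111 428/111]
step 1: x̄ = F·x = [136/111, 0]
step 1: P̄ = F·P·Fᵀ + Q = [2195/111 0; 0 4]
step 1: y = z − H·x̄ = [-494/111]
step 1: S = H·P̄·Hᵀ + R = [9557/111]
step 1: K = P̄·Hᵀ·S⁻¹ = [4390/9557; -444/9557]
step 1: x' = x̄ + K·y = [-412/503, 104/503]
step 1: P' = (I − K·H)·P̄ = [15365/9557 17560/9557; 17560/9557 36452/9557]
step 2: x̄ = F·x = [1136/503, 0]
step 2: P̄ = F·P·Fᵀ + Q = [188365/9557 0; 0 4]
step 2: y = z − H·x̄ = [-1266/503]
step 2: S = H·P̄·Hᵀ + R = [820359/9557]
step 2: K = P̄·Hᵀ·S⁻¹ = [376730/820359; -38228/820359]
step 2: x' = x̄ + K·y = [301516/273453, 32072/273453]
step 2: P' = (I − K·H)·P̄ = [1318555/820359 1506920/820359; 1506920/820359 3128524/820359]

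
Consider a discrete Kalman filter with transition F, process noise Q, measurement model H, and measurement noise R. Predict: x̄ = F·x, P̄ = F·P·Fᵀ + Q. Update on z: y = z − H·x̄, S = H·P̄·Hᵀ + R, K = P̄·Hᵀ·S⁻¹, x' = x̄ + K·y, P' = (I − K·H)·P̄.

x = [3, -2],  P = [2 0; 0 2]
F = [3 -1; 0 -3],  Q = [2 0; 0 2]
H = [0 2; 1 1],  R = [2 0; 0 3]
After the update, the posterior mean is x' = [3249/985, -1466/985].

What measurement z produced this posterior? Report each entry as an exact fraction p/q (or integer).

x̄ = F·x = [11, 6]
P̄ = F·P·Fᵀ + Q = [22 6; 6 20]
S = H·P̄·Hᵀ + R = [82 52; 52 57]
K = P̄·Hᵀ·S⁻¹ = [-386/985 836/985; 464/985 26/985]
x' − x̄ = [-7586/985, -7376/985] = K·y
y = (KᵀK)⁻¹·Kᵀ·(x' − x̄) = [-15, -16]
z = y + H·x̄ = [-15, -16] + [12, 17] = [-3, 1]

z = [-3, 1]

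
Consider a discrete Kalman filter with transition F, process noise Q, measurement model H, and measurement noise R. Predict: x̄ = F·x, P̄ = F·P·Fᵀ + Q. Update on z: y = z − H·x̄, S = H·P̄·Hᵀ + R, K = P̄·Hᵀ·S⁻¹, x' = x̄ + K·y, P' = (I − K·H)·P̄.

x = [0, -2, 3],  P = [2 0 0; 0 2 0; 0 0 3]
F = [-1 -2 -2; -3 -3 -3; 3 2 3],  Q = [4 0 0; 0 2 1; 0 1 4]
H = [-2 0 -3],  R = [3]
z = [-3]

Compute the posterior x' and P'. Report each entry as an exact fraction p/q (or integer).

x̄ = F·x = [-2, -3, 5]
P̄ = F·P·Fᵀ + Q = [26 36 -32; 36 65 -56; -32 -56 57]
y = z − H·x̄ = [8]
S = H·P̄·Hᵀ + R = [236]
K = P̄·Hᵀ·S⁻¹ = [11/59; 24/59; -107/236]
x' = x̄ + K·y = [-30/59, 15/59, 81/59]
P' = (I − K·H)·P̄ = [1050/59 1068/59 -711/59; 1068/59 1531/59 -736/59; -711/59 -736/59 2003/236]

x' = [-30/59, 15/59, 81/59]
P' = [1050/59 1068/59 -711/59; 1068/59 1531/59 -736/59; -711/59 -736/59 2003/236]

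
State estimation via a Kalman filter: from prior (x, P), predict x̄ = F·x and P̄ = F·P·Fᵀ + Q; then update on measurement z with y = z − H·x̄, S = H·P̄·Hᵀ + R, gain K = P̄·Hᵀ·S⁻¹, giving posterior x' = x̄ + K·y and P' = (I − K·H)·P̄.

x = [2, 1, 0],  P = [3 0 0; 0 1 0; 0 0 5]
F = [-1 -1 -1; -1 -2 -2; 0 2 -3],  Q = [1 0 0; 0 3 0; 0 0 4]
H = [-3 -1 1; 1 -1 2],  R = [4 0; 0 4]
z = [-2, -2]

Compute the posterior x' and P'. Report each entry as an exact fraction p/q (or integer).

x̄ = F·x = [-3, -4, 2]
P̄ = F·P·Fᵀ + Q = [10 15 13; 15 30 26; 13 26 53]
y = z − H·x̄ = [-17, -7]
S = H·P̄·Hᵀ + R = [137 -7; -7 174]
K = P̄·Hᵀ·S⁻¹ = [-5421/23789 2653/23789; -8267/23789 4726/23789; -1437/23789 12657/23789]
x' = x̄ + K·y = [2219/23789, 12301/23789, -16592/23789]
P' = (I − K·H)·P̄ = [8705/23789 -6955/23789 -2524/23789; -6955/23789 133725/23789 79792/23789; -2524/23789 79792/23789 66472/23789]

x' = [2219/23789, 12301/23789, -16592/23789]
P' = [8705/23789 -6955/23789 -2524/23789; -6955/23789 133725/23789 79792/23789; -2524/23789 79792/23789 66472/23789]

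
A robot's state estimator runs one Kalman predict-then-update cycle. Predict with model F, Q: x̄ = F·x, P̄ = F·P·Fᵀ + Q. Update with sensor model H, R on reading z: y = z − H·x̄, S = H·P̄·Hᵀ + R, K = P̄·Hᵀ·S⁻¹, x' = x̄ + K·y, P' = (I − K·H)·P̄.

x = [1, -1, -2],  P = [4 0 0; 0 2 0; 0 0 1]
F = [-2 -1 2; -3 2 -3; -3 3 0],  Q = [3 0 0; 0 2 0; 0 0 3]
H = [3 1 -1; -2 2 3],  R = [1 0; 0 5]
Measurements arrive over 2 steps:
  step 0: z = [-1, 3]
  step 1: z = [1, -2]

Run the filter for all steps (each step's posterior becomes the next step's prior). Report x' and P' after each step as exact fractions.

step 0: x̄ = F·x = [-5, 1, -6]
step 0: P̄ = F·P·Fᵀ + Q = [25 14 18; 14 55 48; 18 48 57]
step 0: y = z − H·x̄ = [7, 9]
step 0: S = H·P̄·Hᵀ + R = [218 91; 91 1086]
step 0: K = P̄·Hᵀ·S⁻¹ = [74194/228467 515/228467; 32648/228467 44809/228467; 27849/228467 46263/228467]
step 0: x' = x̄ + K·y = [-618342/228467, 860284/228467, -759492/228467]
step 0: P' = (I − K·H)·P̄ = [427421/228467 -553358/228467 654711/228467; -553358/228467 839099/228467 -853623/228467; 654711/228467 -853623/228467 1082661/228467]
step 1: x̄ = F·x = [-1142584/228467, 5854070/228467, 4435878/228467]
step 1: P̄ = F·P·Fᵀ + Q = [3528200/228467 -11031641/228467 -7342701/228467; -11031641/228467 46072638/228467 30756759/228467; -7342701/228467 30756759/228467 22044525/228467]
step 1: y = z − H·x̄ = [2238027/228467, -27757876/228467]
step 1: S = H·P̄·Hᵀ + R = [16452272/228467 -89297015/228467; -89297015/228467 943393060/228467]
step 1: K = P̄·Hᵀ·S⁻¹ = [1696501695/6606645457 -197608772/6606645457; 1457818331/6606645457 1583975276/6606645457; 129356571/6606645457 1009008363/6606645457]
step 1: x' = x̄ + K·y = [7586955647/6606645457, -8882628747/6606645457, 6950009025/6606645457]
step 1: P' = (I − K·H)·P̄ = [6582205040/6606645457 -8394794811/6606645457 9655318614/6606645457; -8394794811/6606645457 14211379010/6606645457 -12430823754/6606645457; 9655318614/6606645457 -12430823754/6606645457 16405775517/6606645457]

step 0: x' = [-618342/228467, 860284/228467, -759492/228467], P' = [427421/228467 -553358/228467 654711/228467; -553358/228467 839099/228467 -853623/228467; 654711/228467 -853623/228467 1082661/228467]
step 1: x' = [7586955647/6606645457, -8882628747/6606645457, 6950009025/6606645457], P' = [6582205040/6606645457 -8394794811/6606645457 9655318614/6606645457; -8394794811/6606645457 14211379010/6606645457 -12430823754/6606645457; 9655318614/6606645457 -12430823754/6606645457 16405775517/6606645457]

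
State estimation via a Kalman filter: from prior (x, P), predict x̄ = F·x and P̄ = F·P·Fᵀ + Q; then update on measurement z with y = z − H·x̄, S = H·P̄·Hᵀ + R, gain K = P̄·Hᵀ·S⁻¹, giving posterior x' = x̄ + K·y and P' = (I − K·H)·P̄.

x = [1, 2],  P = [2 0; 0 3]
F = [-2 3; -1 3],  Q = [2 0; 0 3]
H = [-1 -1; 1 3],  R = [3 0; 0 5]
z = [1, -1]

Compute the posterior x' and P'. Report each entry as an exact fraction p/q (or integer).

x̄ = F·x = [4, 5]
P̄ = F·P·Fᵀ + Q = [37 31; 31 32]
y = z − H·x̄ = [10, -20]
S = H·P̄·Hᵀ + R = [134 -257; -257 516]
K = P̄·Hᵀ·S⁻¹ = [-1678/3095 -56/3095; 131/3095 827/3095]
x' = x̄ + K·y = [-656/619, 49/619]
P' = (I − K·H)·P̄ = [7691/3095 -2657/3095; -2657/3095 2264/3095]

x' = [-656/619, 49/619]
P' = [7691/3095 -2657/3095; -2657/3095 2264/3095]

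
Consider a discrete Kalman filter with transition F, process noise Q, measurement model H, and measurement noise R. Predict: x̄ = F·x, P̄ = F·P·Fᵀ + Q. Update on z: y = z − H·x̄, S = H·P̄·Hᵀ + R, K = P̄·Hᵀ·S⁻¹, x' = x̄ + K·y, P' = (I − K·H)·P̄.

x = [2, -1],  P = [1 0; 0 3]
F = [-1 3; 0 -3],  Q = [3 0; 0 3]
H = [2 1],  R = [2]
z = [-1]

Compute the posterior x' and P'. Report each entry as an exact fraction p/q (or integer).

x' = [-5/8, 0]
P' = [263/48 -19/2; -19/2 18]

x̄ = F·x = [-5, 3]
P̄ = F·P·Fᵀ + Q = [31 -27; -27 30]
y = z − H·x̄ = [6]
S = H·P̄·Hᵀ + R = [48]
K = P̄·Hᵀ·S⁻¹ = [35/48; -1/2]
x' = x̄ + K·y = [-5/8, 0]
P' = (I − K·H)·P̄ = [263/48 -19/2; -19/2 18]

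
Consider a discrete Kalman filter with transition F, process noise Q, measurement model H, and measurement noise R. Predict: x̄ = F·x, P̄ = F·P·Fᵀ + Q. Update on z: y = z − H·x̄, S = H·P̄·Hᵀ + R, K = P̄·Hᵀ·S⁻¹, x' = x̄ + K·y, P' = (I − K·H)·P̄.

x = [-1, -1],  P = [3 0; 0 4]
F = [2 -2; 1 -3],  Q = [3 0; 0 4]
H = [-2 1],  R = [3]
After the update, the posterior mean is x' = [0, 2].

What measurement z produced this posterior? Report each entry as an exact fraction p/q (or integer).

z = [2]

x̄ = F·x = [0, 2]
P̄ = F·P·Fᵀ + Q = [31 30; 30 43]
S = H·P̄·Hᵀ + R = [50]
K = P̄·Hᵀ·S⁻¹ = [-16/25; -17/50]
x' − x̄ = [0, 0] = K·y
y = (KᵀK)⁻¹·Kᵀ·(x' − x̄) = [0]
z = y + H·x̄ = [0] + [2] = [2]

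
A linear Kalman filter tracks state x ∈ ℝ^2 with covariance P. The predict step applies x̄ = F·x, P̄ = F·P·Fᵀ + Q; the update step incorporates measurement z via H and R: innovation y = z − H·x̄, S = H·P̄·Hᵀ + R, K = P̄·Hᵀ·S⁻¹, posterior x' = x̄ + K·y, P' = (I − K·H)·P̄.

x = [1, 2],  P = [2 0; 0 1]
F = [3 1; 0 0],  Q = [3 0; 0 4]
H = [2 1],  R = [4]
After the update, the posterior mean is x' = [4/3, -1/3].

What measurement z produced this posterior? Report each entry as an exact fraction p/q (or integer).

z = [2]

x̄ = F·x = [5, 0]
P̄ = F·P·Fᵀ + Q = [22 0; 0 4]
S = H·P̄·Hᵀ + R = [96]
K = P̄·Hᵀ·S⁻¹ = [11/24; 1/24]
x' − x̄ = [-11/3, -1/3] = K·y
y = (KᵀK)⁻¹·Kᵀ·(x' − x̄) = [-8]
z = y + H·x̄ = [-8] + [10] = [2]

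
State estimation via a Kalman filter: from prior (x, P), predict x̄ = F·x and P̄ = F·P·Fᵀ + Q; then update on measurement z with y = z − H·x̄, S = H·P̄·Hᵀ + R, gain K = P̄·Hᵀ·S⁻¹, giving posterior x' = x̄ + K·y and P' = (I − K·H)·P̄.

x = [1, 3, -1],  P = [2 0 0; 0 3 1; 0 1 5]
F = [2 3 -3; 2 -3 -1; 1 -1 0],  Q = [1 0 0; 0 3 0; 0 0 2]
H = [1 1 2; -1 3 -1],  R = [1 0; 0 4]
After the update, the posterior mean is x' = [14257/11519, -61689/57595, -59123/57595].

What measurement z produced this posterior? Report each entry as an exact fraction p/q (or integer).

x̄ = F·x = [14, -6, -2]
P̄ = F·P·Fᵀ + Q = [63 2 -2; 2 49 14; -2 14 7]
S = H·P̄·Hᵀ + R = [193 150; 150 415]
K = P̄·Hᵀ·S⁻¹ = [6713/11519 -3953/11519; 2627/11519 13433/57595; 1048/11519 3241/57595]
x' − x̄ = [-147009/11519, 283881/57595, 56067/57595] = K·y
y = (KᵀK)⁻¹·Kᵀ·(x' − x̄) = [-6, 27]
z = y + H·x̄ = [-6, 27] + [4, -30] = [-2, -3]

z = [-2, -3]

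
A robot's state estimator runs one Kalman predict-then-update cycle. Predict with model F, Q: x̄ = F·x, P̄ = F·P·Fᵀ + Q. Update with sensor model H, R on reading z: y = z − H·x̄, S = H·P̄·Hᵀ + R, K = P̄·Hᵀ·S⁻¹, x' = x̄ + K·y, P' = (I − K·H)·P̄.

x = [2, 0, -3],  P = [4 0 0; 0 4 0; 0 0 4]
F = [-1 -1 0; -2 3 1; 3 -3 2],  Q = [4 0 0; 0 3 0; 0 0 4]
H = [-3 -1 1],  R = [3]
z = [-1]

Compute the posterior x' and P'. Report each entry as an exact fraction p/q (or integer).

x' = [-118/171, -56/19, -112/19]
P' = [1540/171 -252/19 256/19; -252/19 1153/38 -196/19; 256/19 -196/19 596/19]

x̄ = F·x = [-2, -7, 0]
P̄ = F·P·Fᵀ + Q = [12 -4 0; -4 59 -52; 0 -52 92]
y = z − H·x̄ = [-14]
S = H·P̄·Hᵀ + R = [342]
K = P̄·Hᵀ·S⁻¹ = [-16/171; -11/38; 8/19]
x' = x̄ + K·y = [-118/171, -56/19, -112/19]
P' = (I − K·H)·P̄ = [1540/171 -252/19 256/19; -252/19 1153/38 -196/19; 256/19 -196/19 596/19]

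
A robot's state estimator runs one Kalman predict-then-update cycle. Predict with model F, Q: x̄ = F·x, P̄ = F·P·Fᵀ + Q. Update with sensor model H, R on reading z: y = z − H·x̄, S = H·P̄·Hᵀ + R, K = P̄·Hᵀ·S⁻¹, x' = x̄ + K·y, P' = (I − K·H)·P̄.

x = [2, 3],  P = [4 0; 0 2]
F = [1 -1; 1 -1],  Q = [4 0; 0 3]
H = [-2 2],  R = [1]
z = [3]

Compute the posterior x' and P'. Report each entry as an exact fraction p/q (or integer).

x' = [-53/29, -11/29]
P' = [226/29 222/29; 222/29 225/29]

x̄ = F·x = [-1, -1]
P̄ = F·P·Fᵀ + Q = [10 6; 6 9]
y = z − H·x̄ = [3]
S = H·P̄·Hᵀ + R = [29]
K = P̄·Hᵀ·S⁻¹ = [-8/29; 6/29]
x' = x̄ + K·y = [-53/29, -11/29]
P' = (I − K·H)·P̄ = [226/29 222/29; 222/29 225/29]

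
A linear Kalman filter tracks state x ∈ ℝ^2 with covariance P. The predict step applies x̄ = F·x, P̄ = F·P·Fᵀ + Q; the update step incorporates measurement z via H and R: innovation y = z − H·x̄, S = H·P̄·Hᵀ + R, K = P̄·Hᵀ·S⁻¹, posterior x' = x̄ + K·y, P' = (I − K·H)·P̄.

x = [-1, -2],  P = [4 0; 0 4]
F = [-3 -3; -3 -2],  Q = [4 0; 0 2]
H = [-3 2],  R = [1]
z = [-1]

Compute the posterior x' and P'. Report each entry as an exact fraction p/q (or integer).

x̄ = F·x = [9, 7]
P̄ = F·P·Fᵀ + Q = [76 60; 60 54]
y = z − H·x̄ = [12]
S = H·P̄·Hᵀ + R = [181]
K = P̄·Hᵀ·S⁻¹ = [-108/181; -72/181]
x' = x̄ + K·y = [333/181, 403/181]
P' = (I − K·H)·P̄ = [2092/181 3084/181; 3084/181 4590/181]

x' = [333/181, 403/181]
P' = [2092/181 3084/181; 3084/181 4590/181]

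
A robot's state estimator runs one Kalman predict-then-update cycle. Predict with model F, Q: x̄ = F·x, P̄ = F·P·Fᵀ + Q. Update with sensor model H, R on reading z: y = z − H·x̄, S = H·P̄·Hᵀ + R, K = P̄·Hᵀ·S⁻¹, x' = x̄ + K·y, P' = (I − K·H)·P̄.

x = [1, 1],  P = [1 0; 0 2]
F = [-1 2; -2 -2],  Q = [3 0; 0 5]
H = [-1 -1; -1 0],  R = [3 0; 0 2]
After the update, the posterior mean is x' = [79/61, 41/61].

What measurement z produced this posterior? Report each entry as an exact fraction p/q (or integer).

z = [-3, -1]

x̄ = F·x = [1, -4]
P̄ = F·P·Fᵀ + Q = [12 -6; -6 17]
S = H·P̄·Hᵀ + R = [20 6; 6 14]
K = P̄·Hᵀ·S⁻¹ = [-3/61 -51/61; -95/122 93/122]
x' − x̄ = [18/61, 285/61] = K·y
y = (KᵀK)⁻¹·Kᵀ·(x' − x̄) = [-6, 0]
z = y + H·x̄ = [-6, 0] + [3, -1] = [-3, -1]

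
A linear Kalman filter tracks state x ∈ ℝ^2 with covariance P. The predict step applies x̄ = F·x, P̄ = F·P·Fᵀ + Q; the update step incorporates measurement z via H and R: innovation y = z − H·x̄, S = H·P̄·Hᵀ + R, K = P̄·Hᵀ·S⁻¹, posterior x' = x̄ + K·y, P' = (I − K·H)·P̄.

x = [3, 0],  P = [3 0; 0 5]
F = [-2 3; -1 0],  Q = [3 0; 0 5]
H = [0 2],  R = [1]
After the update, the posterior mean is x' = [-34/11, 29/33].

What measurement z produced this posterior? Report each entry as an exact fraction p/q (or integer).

z = [2]

x̄ = F·x = [-6, -3]
P̄ = F·P·Fᵀ + Q = [60 6; 6 8]
S = H·P̄·Hᵀ + R = [33]
K = P̄·Hᵀ·S⁻¹ = [4/11; 16/33]
x' − x̄ = [32/11, 128/33] = K·y
y = (KᵀK)⁻¹·Kᵀ·(x' − x̄) = [8]
z = y + H·x̄ = [8] + [-6] = [2]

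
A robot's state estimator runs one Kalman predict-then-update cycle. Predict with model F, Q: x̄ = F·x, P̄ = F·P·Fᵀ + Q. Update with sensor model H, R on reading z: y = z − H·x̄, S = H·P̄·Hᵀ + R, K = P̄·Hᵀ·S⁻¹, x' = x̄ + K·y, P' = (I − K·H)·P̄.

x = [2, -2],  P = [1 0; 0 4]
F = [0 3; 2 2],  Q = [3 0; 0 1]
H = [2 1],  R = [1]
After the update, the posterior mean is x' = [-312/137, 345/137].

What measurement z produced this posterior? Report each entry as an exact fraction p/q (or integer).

x̄ = F·x = [-6, 0]
P̄ = F·P·Fᵀ + Q = [39 24; 24 21]
S = H·P̄·Hᵀ + R = [274]
K = P̄·Hᵀ·S⁻¹ = [51/137; 69/274]
x' − x̄ = [510/137, 345/137] = K·y
y = (KᵀK)⁻¹·Kᵀ·(x' − x̄) = [10]
z = y + H·x̄ = [10] + [-12] = [-2]

z = [-2]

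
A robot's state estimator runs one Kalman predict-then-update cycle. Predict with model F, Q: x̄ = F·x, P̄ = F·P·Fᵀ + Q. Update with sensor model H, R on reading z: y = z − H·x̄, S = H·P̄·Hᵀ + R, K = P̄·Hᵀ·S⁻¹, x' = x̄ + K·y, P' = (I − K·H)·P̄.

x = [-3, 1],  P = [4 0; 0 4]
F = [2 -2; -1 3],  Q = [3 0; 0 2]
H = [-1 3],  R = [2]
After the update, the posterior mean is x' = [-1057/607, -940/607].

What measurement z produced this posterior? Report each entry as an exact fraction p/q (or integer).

z = [-3]

x̄ = F·x = [-8, 6]
P̄ = F·P·Fᵀ + Q = [35 -32; -32 42]
S = H·P̄·Hᵀ + R = [607]
K = P̄·Hᵀ·S⁻¹ = [-131/607; 158/607]
x' − x̄ = [3799/607, -4582/607] = K·y
y = (KᵀK)⁻¹·Kᵀ·(x' − x̄) = [-29]
z = y + H·x̄ = [-29] + [26] = [-3]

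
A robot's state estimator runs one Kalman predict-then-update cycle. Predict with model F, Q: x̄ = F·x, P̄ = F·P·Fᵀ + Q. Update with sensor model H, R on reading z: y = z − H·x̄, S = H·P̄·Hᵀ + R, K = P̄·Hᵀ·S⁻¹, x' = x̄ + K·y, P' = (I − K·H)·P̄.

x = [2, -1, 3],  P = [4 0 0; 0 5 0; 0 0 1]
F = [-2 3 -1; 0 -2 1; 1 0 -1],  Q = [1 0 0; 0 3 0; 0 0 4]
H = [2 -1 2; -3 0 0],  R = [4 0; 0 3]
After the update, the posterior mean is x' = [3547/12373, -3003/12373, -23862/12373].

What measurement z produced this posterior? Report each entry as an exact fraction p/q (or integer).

x̄ = F·x = [-10, 5, -1]
P̄ = F·P·Fᵀ + Q = [63 -31 -7; -31 24 -1; -7 -1 9]
S = H·P̄·Hᵀ + R = [388 -429; -429 570]
K = P̄·Hᵀ·S⁻¹ = [143/12373 -3995/12373; -3421/12373 -556/12373; 3953/12373 3431/12373]
x' − x̄ = [127277/12373, -64868/12373, -11489/12373] = K·y
y = (KᵀK)⁻¹·Kᵀ·(x' − x̄) = [24, -31]
z = y + H·x̄ = [24, -31] + [-27, 30] = [-3, -1]

z = [-3, -1]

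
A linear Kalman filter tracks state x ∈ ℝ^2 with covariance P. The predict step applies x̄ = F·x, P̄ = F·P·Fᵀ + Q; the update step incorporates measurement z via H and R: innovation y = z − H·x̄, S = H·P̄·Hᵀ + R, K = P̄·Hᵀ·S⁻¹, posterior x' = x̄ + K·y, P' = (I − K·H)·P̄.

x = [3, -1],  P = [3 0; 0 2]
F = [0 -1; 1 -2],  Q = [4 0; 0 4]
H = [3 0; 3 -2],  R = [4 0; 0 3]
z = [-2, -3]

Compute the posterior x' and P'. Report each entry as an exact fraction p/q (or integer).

x̄ = F·x = [1, 5]
P̄ = F·P·Fᵀ + Q = [6 4; 4 15]
y = z − H·x̄ = [-5, 4]
S = H·P̄·Hᵀ + R = [58 30; 30 69]
K = P̄·Hᵀ·S⁻¹ = [157/517 20/1551; 228/517 -234/517]
x' = x̄ + K·y = [-724/1551, 509/517]
P' = (I − K·H)·P̄ = [628/1551 304/517; 304/517 807/517]

x' = [-724/1551, 509/517]
P' = [628/1551 304/517; 304/517 807/517]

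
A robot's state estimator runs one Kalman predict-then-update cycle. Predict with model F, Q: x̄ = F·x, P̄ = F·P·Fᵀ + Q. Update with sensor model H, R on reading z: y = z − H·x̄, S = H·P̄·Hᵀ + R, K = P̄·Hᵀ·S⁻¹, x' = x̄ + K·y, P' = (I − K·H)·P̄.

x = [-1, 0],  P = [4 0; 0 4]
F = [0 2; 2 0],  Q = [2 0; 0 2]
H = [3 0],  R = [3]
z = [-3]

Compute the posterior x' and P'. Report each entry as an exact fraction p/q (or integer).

x̄ = F·x = [0, -2]
P̄ = F·P·Fᵀ + Q = [18 0; 0 18]
y = z − H·x̄ = [-3]
S = H·P̄·Hᵀ + R = [165]
K = P̄·Hᵀ·S⁻¹ = [18/55; 0]
x' = x̄ + K·y = [-54/55, -2]
P' = (I − K·H)·P̄ = [18/55 0; 0 18]

x' = [-54/55, -2]
P' = [18/55 0; 0 18]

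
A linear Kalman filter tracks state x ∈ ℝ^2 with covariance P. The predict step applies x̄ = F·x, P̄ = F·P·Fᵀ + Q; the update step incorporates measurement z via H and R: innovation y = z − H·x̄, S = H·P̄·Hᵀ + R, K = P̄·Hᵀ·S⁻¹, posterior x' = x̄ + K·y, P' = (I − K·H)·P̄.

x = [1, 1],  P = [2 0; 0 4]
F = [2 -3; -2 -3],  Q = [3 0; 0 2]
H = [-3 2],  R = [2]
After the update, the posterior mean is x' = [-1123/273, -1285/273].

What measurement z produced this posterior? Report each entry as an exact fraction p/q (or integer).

z = [3]

x̄ = F·x = [-1, -5]
P̄ = F·P·Fᵀ + Q = [47 28; 28 46]
S = H·P̄·Hᵀ + R = [273]
K = P̄·Hᵀ·S⁻¹ = [-85/273; 8/273]
x' − x̄ = [-850/273, 80/273] = K·y
y = (KᵀK)⁻¹·Kᵀ·(x' − x̄) = [10]
z = y + H·x̄ = [10] + [-7] = [3]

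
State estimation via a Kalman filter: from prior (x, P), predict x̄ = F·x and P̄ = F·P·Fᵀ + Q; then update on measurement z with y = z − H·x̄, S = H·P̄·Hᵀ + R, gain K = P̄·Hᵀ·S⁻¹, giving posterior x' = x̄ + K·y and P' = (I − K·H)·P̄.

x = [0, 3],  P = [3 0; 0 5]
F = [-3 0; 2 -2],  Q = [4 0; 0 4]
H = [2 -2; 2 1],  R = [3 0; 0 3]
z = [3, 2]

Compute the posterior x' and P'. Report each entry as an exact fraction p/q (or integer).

x' = [10558/10007, -5214/10007]
P' = [4053/10007 1530/10007; 1530/10007 6444/10007]

x̄ = F·x = [0, -6]
P̄ = F·P·Fᵀ + Q = [31 -18; -18 36]
y = z − H·x̄ = [-9, 8]
S = H·P̄·Hᵀ + R = [415 88; 88 91]
K = P̄·Hᵀ·S⁻¹ = [1682/10007 3212/10007; -3276/10007 3168/10007]
x' = x̄ + K·y = [10558/10007, -5214/10007]
P' = (I − K·H)·P̄ = [4053/10007 1530/10007; 1530/10007 6444/10007]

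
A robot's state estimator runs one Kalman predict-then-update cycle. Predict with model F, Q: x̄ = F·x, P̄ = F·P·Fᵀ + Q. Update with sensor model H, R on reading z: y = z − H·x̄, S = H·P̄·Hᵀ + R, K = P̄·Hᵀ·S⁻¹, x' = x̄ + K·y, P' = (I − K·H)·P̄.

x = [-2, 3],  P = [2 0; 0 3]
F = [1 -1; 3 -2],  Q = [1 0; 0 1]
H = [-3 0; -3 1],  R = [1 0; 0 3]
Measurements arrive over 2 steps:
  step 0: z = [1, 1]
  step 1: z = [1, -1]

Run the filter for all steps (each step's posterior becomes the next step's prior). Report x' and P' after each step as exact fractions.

step 0: x̄ = F·x = [-5, -12]
step 0: P̄ = F·P·Fᵀ + Q = [6 12; 12 31]
step 0: y = z − H·x̄ = [-14, -2]
step 0: S = H·P̄·Hᵀ + R = [55 18; 18 16]
step 0: K = P̄·Hᵀ·S⁻¹ = [-45/139 -3/278; -243/278 373/556]
step 0: x' = x̄ + K·y = [-62/139, -307/278]
step 0: P' = (I − K·H)·P̄ = [15/139 81/278; 81/278 1605/556]
step 1: x̄ = F·x = [183/278, 121/139]
step 1: P̄ = F·P·Fᵀ + Q = [1897/556 645/139; 645/139 1393/139]
step 1: y = z − H·x̄ = [827/278, 29/278]
step 1: S = H·P̄·Hᵀ + R = [17629/556 9333/556; 9333/556 8833/556]
step 1: K = P̄·Hᵀ·S⁻¹ = [-38190/123403 -3/119; -86571/123403 59/119]
step 1: x' = x̄ + K·y = [-32700/123403, -143728/123403]
step 1: P' = (I − K·H)·P̄ = [12730/123403 28857/123403; 28857/123403 270120/123403]

step 0: x' = [-62/139, -307/278], P' = [15/139 81/278; 81/278 1605/556]
step 1: x' = [-32700/123403, -143728/123403], P' = [12730/123403 28857/123403; 28857/123403 270120/123403]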